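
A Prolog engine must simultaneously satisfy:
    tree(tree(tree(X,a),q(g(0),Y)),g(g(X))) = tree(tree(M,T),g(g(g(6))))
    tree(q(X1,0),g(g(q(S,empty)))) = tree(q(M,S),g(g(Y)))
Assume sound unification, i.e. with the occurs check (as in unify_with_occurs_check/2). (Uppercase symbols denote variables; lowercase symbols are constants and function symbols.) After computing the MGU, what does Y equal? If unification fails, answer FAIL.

q(0,empty)

Decompose tree/2: tree(tree(X,a),q(g(0),Y)) = tree(M,T),  g(g(X)) = g(g(g(6))).
Decompose tree/2: tree(X,a) = M,  q(g(0),Y) = T.
Bind M := tree(X,a); substituting into the one remaining equation that mentions M gives: tree(q(X1,0),g(g(q(S,empty)))) = tree(q(tree(X,a),S),g(g(Y))).
Bind T := q(g(0),Y); no other remaining equation mentions T.
Decompose g/1: g(X) = g(g(6)).
Decompose g/1: X = g(6).
Bind X := g(6); substituting into the remaining equation gives: tree(q(X1,0),g(g(q(S,empty)))) = tree(q(tree(g(6),a),S),g(g(Y))). Substituting into the earlier binding gives M := tree(g(6),a).
Decompose tree/2: q(X1,0) = q(tree(g(6),a),S),  g(g(q(S,empty))) = g(g(Y)).
Decompose q/2: X1 = tree(g(6),a),  0 = S.
Bind X1 := tree(g(6),a); no other remaining equation mentions X1.
Bind S := 0; substituting into the remaining equation gives: g(g(q(0,empty))) = g(g(Y)).
Decompose g/1: g(q(0,empty)) = g(Y).
Decompose g/1: q(0,empty) = Y.
Bind Y := q(0,empty). Substituting into the earlier binding gives T := q(g(0),q(0,empty)).
MGU = { M -> tree(g(6),a), T -> q(g(0),q(0,empty)), X -> g(6), X1 -> tree(g(6),a), S -> 0, Y -> q(0,empty) }, so Y -> q(0,empty).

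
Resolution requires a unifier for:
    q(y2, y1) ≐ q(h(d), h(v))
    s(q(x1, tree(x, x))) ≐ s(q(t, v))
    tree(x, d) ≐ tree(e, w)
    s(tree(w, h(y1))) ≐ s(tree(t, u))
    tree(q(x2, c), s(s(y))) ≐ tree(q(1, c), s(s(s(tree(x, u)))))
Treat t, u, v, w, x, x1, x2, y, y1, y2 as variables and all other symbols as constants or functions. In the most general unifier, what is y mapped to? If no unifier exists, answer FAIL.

s(tree(e, h(h(tree(e, e)))))

Decompose q/2: y2 ≐ h(d),  y1 ≐ h(v).
Bind y2 := h(d); no other remaining equation mentions y2.
Bind y1 := h(v); substituting into the one remaining equation that mentions y1 gives: s(tree(w, h(h(v)))) ≐ s(tree(t, u)).
Decompose s/1: q(x1, tree(x, x)) ≐ q(t, v).
Decompose q/2: x1 ≐ t,  tree(x, x) ≐ v.
Bind x1 := t; no other remaining equation mentions x1.
Bind v := tree(x, x); substituting into the one remaining equation that mentions v gives: s(tree(w, h(h(tree(x, x))))) ≐ s(tree(t, u)). Substituting into the earlier binding gives y1 := h(tree(x, x)).
Decompose tree/2: x ≐ e,  d ≐ w.
Bind x := e; substituting into the 2 remaining equations that mention x gives: s(tree(w, h(h(tree(e, e))))) ≐ s(tree(t, u)),  tree(q(x2, c), s(s(y))) ≐ tree(q(1, c), s(s(s(tree(e, u))))). Substituting into the earlier bindings gives y1 := h(tree(e, e)), v := tree(e, e).
Bind w := d; substituting into the one remaining equation that mentions w gives: s(tree(d, h(h(tree(e, e))))) ≐ s(tree(t, u)).
Decompose s/1: tree(d, h(h(tree(e, e)))) ≐ tree(t, u).
Decompose tree/2: d ≐ t,  h(h(tree(e, e))) ≐ u.
Bind t := d; no other remaining equation mentions t. Substituting into the earlier binding gives x1 := d.
Bind u := h(h(tree(e, e))); substituting into the remaining equation gives: tree(q(x2, c), s(s(y))) ≐ tree(q(1, c), s(s(s(tree(e, h(h(tree(e, e)))))))).
Decompose tree/2: q(x2, c) ≐ q(1, c),  s(s(y)) ≐ s(s(s(tree(e, h(h(tree(e, e))))))).
Decompose q/2: x2 ≐ 1,  c ≐ c.
Bind x2 := 1; no other remaining equation mentions x2.
Delete trivial equation c ≐ c.
Decompose s/1: s(y) ≐ s(s(tree(e, h(h(tree(e, e)))))).
Decompose s/1: y ≐ s(tree(e, h(h(tree(e, e))))).
Bind y := s(tree(e, h(h(tree(e, e))))).
MGU = { y2 ↦ h(d), y1 ↦ h(tree(e, e)), x1 ↦ d, v ↦ tree(e, e), x ↦ e, w ↦ d, t ↦ d, u ↦ h(h(tree(e, e))), x2 ↦ 1, y ↦ s(tree(e, h(h(tree(e, e))))) }, so y ↦ s(tree(e, h(h(tree(e, e))))).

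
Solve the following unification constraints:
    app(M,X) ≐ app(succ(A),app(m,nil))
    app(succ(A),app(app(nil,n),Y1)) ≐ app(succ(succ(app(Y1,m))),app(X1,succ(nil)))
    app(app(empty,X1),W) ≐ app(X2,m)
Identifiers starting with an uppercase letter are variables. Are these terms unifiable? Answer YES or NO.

YES

Decompose app/2: M ≐ succ(A),  X ≐ app(m,nil).
Bind M := succ(A); no other remaining equation mentions M.
Bind X := app(m,nil); no other remaining equation mentions X.
Decompose app/2: succ(A) ≐ succ(succ(app(Y1,m))),  app(app(nil,n),Y1) ≐ app(X1,succ(nil)).
Decompose succ/1: A ≐ succ(app(Y1,m)).
Bind A := succ(app(Y1,m)); no other remaining equation mentions A. Substituting into the earlier binding gives M := succ(succ(app(Y1,m))).
Decompose app/2: app(nil,n) ≐ X1,  Y1 ≐ succ(nil).
Bind X1 := app(nil,n); substituting into the one remaining equation that mentions X1 gives: app(app(empty,app(nil,n)),W) ≐ app(X2,m).
Bind Y1 := succ(nil); no other remaining equation mentions Y1. Substituting into the earlier bindings gives M := succ(succ(app(succ(nil),m))), A := succ(app(succ(nil),m)).
Decompose app/2: app(empty,app(nil,n)) ≐ X2,  W ≐ m.
Bind X2 := app(empty,app(nil,n)); no other remaining equation mentions X2.
Bind W := m.
No equations remain and no clash or occurs-check failure arose, so a unifier exists.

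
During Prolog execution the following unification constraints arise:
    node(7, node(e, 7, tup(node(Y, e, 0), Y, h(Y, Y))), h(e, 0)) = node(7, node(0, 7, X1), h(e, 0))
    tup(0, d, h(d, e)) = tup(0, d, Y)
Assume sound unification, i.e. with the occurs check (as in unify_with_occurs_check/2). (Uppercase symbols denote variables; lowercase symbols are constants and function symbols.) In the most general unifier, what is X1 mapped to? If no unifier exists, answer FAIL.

FAIL

Decompose node/3: 7 = 7,  node(e, 7, tup(node(Y, e, 0), Y, h(Y, Y))) = node(0, 7, X1),  h(e, 0) = h(e, 0).
Delete trivial equation 7 = 7.
Decompose node/3: e = 0,  7 = 7,  tup(node(Y, e, 0), Y, h(Y, Y)) = X1.
Clash: constants e and 0 differ; no unifier exists.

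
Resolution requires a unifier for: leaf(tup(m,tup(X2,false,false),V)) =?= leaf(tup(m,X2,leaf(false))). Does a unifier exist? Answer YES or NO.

Decompose leaf/1: tup(m,tup(X2,false,false),V) =?= tup(m,X2,leaf(false)).
Decompose tup/3: m =?= m,  tup(X2,false,false) =?= X2,  V =?= leaf(false).
Delete trivial equation m =?= m.
Occurs check fails: X2 occurs in tup(X2,false,false); the equation X2 =?= tup(X2,false,false) has no finite solution.

NO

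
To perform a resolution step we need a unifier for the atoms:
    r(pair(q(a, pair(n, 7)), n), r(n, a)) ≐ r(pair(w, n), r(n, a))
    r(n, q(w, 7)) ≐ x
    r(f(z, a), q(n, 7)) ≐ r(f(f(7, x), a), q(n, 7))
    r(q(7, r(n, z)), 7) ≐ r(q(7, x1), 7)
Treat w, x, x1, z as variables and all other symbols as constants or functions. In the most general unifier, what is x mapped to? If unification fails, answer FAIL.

r(n, q(q(a, pair(n, 7)), 7))

Decompose r/2: pair(q(a, pair(n, 7)), n) ≐ pair(w, n),  r(n, a) ≐ r(n, a).
Decompose pair/2: q(a, pair(n, 7)) ≐ w,  n ≐ n.
Bind w := q(a, pair(n, 7)); substituting into the one remaining equation that mentions w gives: r(n, q(q(a, pair(n, 7)), 7)) ≐ x.
Delete trivial equation n ≐ n.
Delete trivial equation r(n, a) ≐ r(n, a).
Bind x := r(n, q(q(a, pair(n, 7)), 7)); substituting into the one remaining equation that mentions x gives: r(f(z, a), q(n, 7)) ≐ r(f(f(7, r(n, q(q(a, pair(n, 7)), 7))), a), q(n, 7)).
Decompose r/2: f(z, a) ≐ f(f(7, r(n, q(q(a, pair(n, 7)), 7))), a),  q(n, 7) ≐ q(n, 7).
Decompose f/2: z ≐ f(7, r(n, q(q(a, pair(n, 7)), 7))),  a ≐ a.
Bind z := f(7, r(n, q(q(a, pair(n, 7)), 7))); substituting into the one remaining equation that mentions z gives: r(q(7, r(n, f(7, r(n, q(q(a, pair(n, 7)), 7))))), 7) ≐ r(q(7, x1), 7).
Delete trivial equation a ≐ a.
Delete trivial equation q(n, 7) ≐ q(n, 7).
Decompose r/2: q(7, r(n, f(7, r(n, q(q(a, pair(n, 7)), 7))))) ≐ q(7, x1),  7 ≐ 7.
Decompose q/2: 7 ≐ 7,  r(n, f(7, r(n, q(q(a, pair(n, 7)), 7)))) ≐ x1.
Delete trivial equation 7 ≐ 7.
Bind x1 := r(n, f(7, r(n, q(q(a, pair(n, 7)), 7)))); no other remaining equation mentions x1.
Delete trivial equation 7 ≐ 7.
MGU = { w -> q(a, pair(n, 7)), x -> r(n, q(q(a, pair(n, 7)), 7)), z -> f(7, r(n, q(q(a, pair(n, 7)), 7))), x1 -> r(n, f(7, r(n, q(q(a, pair(n, 7)), 7)))) }, so x -> r(n, q(q(a, pair(n, 7)), 7)).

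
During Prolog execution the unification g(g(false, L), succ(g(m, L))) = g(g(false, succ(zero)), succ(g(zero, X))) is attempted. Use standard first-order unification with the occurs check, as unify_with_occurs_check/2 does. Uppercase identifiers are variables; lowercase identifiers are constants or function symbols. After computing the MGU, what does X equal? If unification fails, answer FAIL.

Decompose g/2: g(false, L) = g(false, succ(zero)),  succ(g(m, L)) = succ(g(zero, X)).
Decompose g/2: false = false,  L = succ(zero).
Delete trivial equation false = false.
Bind L := succ(zero); substituting into the remaining equation gives: succ(g(m, succ(zero))) = succ(g(zero, X)).
Decompose succ/1: g(m, succ(zero)) = g(zero, X).
Decompose g/2: m = zero,  succ(zero) = X.
Clash: constants m and zero differ; no unifier exists.

FAIL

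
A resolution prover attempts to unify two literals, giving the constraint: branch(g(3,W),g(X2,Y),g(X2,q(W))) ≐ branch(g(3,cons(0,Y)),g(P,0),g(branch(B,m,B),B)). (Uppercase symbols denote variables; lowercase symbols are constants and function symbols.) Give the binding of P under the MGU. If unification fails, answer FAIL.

Decompose branch/3: g(3,W) ≐ g(3,cons(0,Y)),  g(X2,Y) ≐ g(P,0),  g(X2,q(W)) ≐ g(branch(B,m,B),B).
Decompose g/2: 3 ≐ 3,  W ≐ cons(0,Y).
Delete trivial equation 3 ≐ 3.
Bind W := cons(0,Y); substituting into the one remaining equation that mentions W gives: g(X2,q(cons(0,Y))) ≐ g(branch(B,m,B),B).
Decompose g/2: X2 ≐ P,  Y ≐ 0.
Bind X2 := P; substituting into the one remaining equation that mentions X2 gives: g(P,q(cons(0,Y))) ≐ g(branch(B,m,B),B).
Bind Y := 0; substituting into the remaining equation gives: g(P,q(cons(0,0))) ≐ g(branch(B,m,B),B). Substituting into the earlier binding gives W := cons(0,0).
Decompose g/2: P ≐ branch(B,m,B),  q(cons(0,0)) ≐ B.
Bind P := branch(B,m,B); no other remaining equation mentions P. Substituting into the earlier binding gives X2 := branch(B,m,B).
Bind B := q(cons(0,0)). Substituting into the earlier bindings gives X2 := branch(q(cons(0,0)),m,q(cons(0,0))), P := branch(q(cons(0,0)),m,q(cons(0,0))).
MGU = { W := cons(0,0), X2 := branch(q(cons(0,0)),m,q(cons(0,0))), Y := 0, P := branch(q(cons(0,0)),m,q(cons(0,0))), B := q(cons(0,0)) }, so P := branch(q(cons(0,0)),m,q(cons(0,0))).

branch(q(cons(0,0)),m,q(cons(0,0)))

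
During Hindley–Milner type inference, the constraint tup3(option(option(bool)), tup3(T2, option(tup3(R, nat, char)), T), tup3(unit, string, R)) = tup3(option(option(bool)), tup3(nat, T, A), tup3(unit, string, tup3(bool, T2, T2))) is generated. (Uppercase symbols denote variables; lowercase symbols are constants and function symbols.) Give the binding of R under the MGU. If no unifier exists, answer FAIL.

Decompose tup3/3: option(option(bool)) = option(option(bool)),  tup3(T2, option(tup3(R, nat, char)), T) = tup3(nat, T, A),  tup3(unit, string, R) = tup3(unit, string, tup3(bool, T2, T2)).
Delete trivial equation option(option(bool)) = option(option(bool)).
Decompose tup3/3: T2 = nat,  option(tup3(R, nat, char)) = T,  T = A.
Bind T2 := nat; substituting into the one remaining equation that mentions T2 gives: tup3(unit, string, R) = tup3(unit, string, tup3(bool, nat, nat)).
Bind T := option(tup3(R, nat, char)); substituting into the one remaining equation that mentions T gives: option(tup3(R, nat, char)) = A.
Bind A := option(tup3(R, nat, char)); no other remaining equation mentions A.
Decompose tup3/3: unit = unit,  string = string,  R = tup3(bool, nat, nat).
Delete trivial equation unit = unit.
Delete trivial equation string = string.
Bind R := tup3(bool, nat, nat). Substituting into the earlier bindings gives T := option(tup3(tup3(bool, nat, nat), nat, char)), A := option(tup3(tup3(bool, nat, nat), nat, char)).
MGU = { T2 -> nat, T -> option(tup3(tup3(bool, nat, nat), nat, char)), A -> option(tup3(tup3(bool, nat, nat), nat, char)), R -> tup3(bool, nat, nat) }, so R -> tup3(bool, nat, nat).

tup3(bool, nat, nat)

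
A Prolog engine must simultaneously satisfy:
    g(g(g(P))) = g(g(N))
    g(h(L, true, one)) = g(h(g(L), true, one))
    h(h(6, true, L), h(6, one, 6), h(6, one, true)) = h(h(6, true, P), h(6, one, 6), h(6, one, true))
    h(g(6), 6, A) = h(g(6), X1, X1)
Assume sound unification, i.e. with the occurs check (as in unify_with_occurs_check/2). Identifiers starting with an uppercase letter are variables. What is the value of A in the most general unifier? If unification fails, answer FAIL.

FAIL

Decompose g/1: g(g(P)) = g(N).
Decompose g/1: g(P) = N.
Bind N := g(P); no other remaining equation mentions N.
Decompose g/1: h(L, true, one) = h(g(L), true, one).
Decompose h/3: L = g(L),  true = true,  one = one.
Occurs check fails: L occurs in g(L); the equation L = g(L) has no finite solution.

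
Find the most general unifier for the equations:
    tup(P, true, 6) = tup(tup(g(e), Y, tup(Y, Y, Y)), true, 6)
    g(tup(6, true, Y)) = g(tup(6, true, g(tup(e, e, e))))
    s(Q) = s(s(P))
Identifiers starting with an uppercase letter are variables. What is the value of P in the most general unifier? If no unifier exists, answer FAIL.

Decompose tup/3: P = tup(g(e), Y, tup(Y, Y, Y)),  true = true,  6 = 6.
Bind P := tup(g(e), Y, tup(Y, Y, Y)); substituting into the one remaining equation that mentions P gives: s(Q) = s(s(tup(g(e), Y, tup(Y, Y, Y)))).
Delete trivial equation true = true.
Delete trivial equation 6 = 6.
Decompose g/1: tup(6, true, Y) = tup(6, true, g(tup(e, e, e))).
Decompose tup/3: 6 = 6,  true = true,  Y = g(tup(e, e, e)).
Delete trivial equation 6 = 6.
Delete trivial equation true = true.
Bind Y := g(tup(e, e, e)); substituting into the remaining equation gives: s(Q) = s(s(tup(g(e), g(tup(e, e, e)), tup(g(tup(e, e, e)), g(tup(e, e, e)), g(tup(e, e, e)))))). Substituting into the earlier binding gives P := tup(g(e), g(tup(e, e, e)), tup(g(tup(e, e, e)), g(tup(e, e, e)), g(tup(e, e, e)))).
Decompose s/1: Q = s(tup(g(e), g(tup(e, e, e)), tup(g(tup(e, e, e)), g(tup(e, e, e)), g(tup(e, e, e))))).
Bind Q := s(tup(g(e), g(tup(e, e, e)), tup(g(tup(e, e, e)), g(tup(e, e, e)), g(tup(e, e, e))))).
MGU = { P ↦ tup(g(e), g(tup(e, e, e)), tup(g(tup(e, e, e)), g(tup(e, e, e)), g(tup(e, e, e)))), Y ↦ g(tup(e, e, e)), Q ↦ s(tup(g(e), g(tup(e, e, e)), tup(g(tup(e, e, e)), g(tup(e, e, e)), g(tup(e, e, e))))) }, so P ↦ tup(g(e), g(tup(e, e, e)), tup(g(tup(e, e, e)), g(tup(e, e, e)), g(tup(e, e, e)))).

tup(g(e), g(tup(e, e, e)), tup(g(tup(e, e, e)), g(tup(e, e, e)), g(tup(e, e, e))))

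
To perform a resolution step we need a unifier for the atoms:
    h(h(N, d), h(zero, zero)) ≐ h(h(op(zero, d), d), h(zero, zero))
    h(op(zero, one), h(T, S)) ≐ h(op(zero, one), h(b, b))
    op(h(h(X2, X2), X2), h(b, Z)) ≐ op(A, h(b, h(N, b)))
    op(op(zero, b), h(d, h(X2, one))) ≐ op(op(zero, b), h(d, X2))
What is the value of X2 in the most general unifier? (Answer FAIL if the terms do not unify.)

FAIL

Decompose h/2: h(N, d) ≐ h(op(zero, d), d),  h(zero, zero) ≐ h(zero, zero).
Decompose h/2: N ≐ op(zero, d),  d ≐ d.
Bind N := op(zero, d); substituting into the one remaining equation that mentions N gives: op(h(h(X2, X2), X2), h(b, Z)) ≐ op(A, h(b, h(op(zero, d), b))).
Delete trivial equation d ≐ d.
Delete trivial equation h(zero, zero) ≐ h(zero, zero).
Decompose h/2: op(zero, one) ≐ op(zero, one),  h(T, S) ≐ h(b, b).
Delete trivial equation op(zero, one) ≐ op(zero, one).
Decompose h/2: T ≐ b,  S ≐ b.
Bind T := b; no other remaining equation mentions T.
Bind S := b; no other remaining equation mentions S.
Decompose op/2: h(h(X2, X2), X2) ≐ A,  h(b, Z) ≐ h(b, h(op(zero, d), b)).
Bind A := h(h(X2, X2), X2); no other remaining equation mentions A.
Decompose h/2: b ≐ b,  Z ≐ h(op(zero, d), b).
Delete trivial equation b ≐ b.
Bind Z := h(op(zero, d), b); no other remaining equation mentions Z.
Decompose op/2: op(zero, b) ≐ op(zero, b),  h(d, h(X2, one)) ≐ h(d, X2).
Delete trivial equation op(zero, b) ≐ op(zero, b).
Decompose h/2: d ≐ d,  h(X2, one) ≐ X2.
Delete trivial equation d ≐ d.
Occurs check fails: X2 occurs in h(X2, one); the equation X2 ≐ h(X2, one) has no finite solution.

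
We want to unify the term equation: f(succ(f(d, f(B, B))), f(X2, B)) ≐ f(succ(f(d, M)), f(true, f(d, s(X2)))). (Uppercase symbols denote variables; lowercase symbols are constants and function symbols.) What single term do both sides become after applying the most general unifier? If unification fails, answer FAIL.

f(succ(f(d, f(f(d, s(true)), f(d, s(true))))), f(true, f(d, s(true))))

Decompose f/2: succ(f(d, f(B, B))) ≐ succ(f(d, M)),  f(X2, B) ≐ f(true, f(d, s(X2))).
Decompose succ/1: f(d, f(B, B)) ≐ f(d, M).
Decompose f/2: d ≐ d,  f(B, B) ≐ M.
Delete trivial equation d ≐ d.
Bind M := f(B, B); no other remaining equation mentions M.
Decompose f/2: X2 ≐ true,  B ≐ f(d, s(X2)).
Bind X2 := true; substituting into the remaining equation gives: B ≐ f(d, s(true)).
Bind B := f(d, s(true)). Substituting into the earlier binding gives M := f(f(d, s(true)), f(d, s(true))).
Applying the MGU to either side gives f(succ(f(d, f(f(d, s(true)), f(d, s(true))))), f(true, f(d, s(true)))).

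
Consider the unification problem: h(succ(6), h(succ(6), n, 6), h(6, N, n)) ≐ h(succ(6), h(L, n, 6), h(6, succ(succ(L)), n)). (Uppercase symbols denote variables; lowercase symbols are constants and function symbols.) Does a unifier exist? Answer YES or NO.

Decompose h/3: succ(6) ≐ succ(6),  h(succ(6), n, 6) ≐ h(L, n, 6),  h(6, N, n) ≐ h(6, succ(succ(L)), n).
Delete trivial equation succ(6) ≐ succ(6).
Decompose h/3: succ(6) ≐ L,  n ≐ n,  6 ≐ 6.
Bind L := succ(6); substituting into the one remaining equation that mentions L gives: h(6, N, n) ≐ h(6, succ(succ(succ(6))), n).
Delete trivial equation n ≐ n.
Delete trivial equation 6 ≐ 6.
Decompose h/3: 6 ≐ 6,  N ≐ succ(succ(succ(6))),  n ≐ n.
Delete trivial equation 6 ≐ 6.
Bind N := succ(succ(succ(6))); no other remaining equation mentions N.
Delete trivial equation n ≐ n.
No equations remain and no clash or occurs-check failure arose, so a unifier exists.

YES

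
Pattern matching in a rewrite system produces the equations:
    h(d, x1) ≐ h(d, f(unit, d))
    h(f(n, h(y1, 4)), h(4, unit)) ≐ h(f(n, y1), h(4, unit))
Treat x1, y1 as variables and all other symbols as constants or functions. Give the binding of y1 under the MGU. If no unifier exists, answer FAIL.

FAIL

Decompose h/2: d ≐ d,  x1 ≐ f(unit, d).
Delete trivial equation d ≐ d.
Bind x1 := f(unit, d); no other remaining equation mentions x1.
Decompose h/2: f(n, h(y1, 4)) ≐ f(n, y1),  h(4, unit) ≐ h(4, unit).
Decompose f/2: n ≐ n,  h(y1, 4) ≐ y1.
Delete trivial equation n ≐ n.
Occurs check fails: y1 occurs in h(y1, 4); the equation y1 ≐ h(y1, 4) has no finite solution.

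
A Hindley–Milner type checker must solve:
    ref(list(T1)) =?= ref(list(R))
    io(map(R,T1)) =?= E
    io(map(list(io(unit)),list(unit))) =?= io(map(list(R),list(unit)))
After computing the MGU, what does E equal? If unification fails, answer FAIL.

Decompose ref/1: list(T1) =?= list(R).
Decompose list/1: T1 =?= R.
Bind T1 := R; substituting into the one remaining equation that mentions T1 gives: io(map(R,R)) =?= E.
Bind E := io(map(R,R)); no other remaining equation mentions E.
Decompose io/1: map(list(io(unit)),list(unit)) =?= map(list(R),list(unit)).
Decompose map/2: list(io(unit)) =?= list(R),  list(unit) =?= list(unit).
Decompose list/1: io(unit) =?= R.
Bind R := io(unit); no other remaining equation mentions R. Substituting into the earlier bindings gives T1 := io(unit), E := io(map(io(unit),io(unit))).
Delete trivial equation list(unit) =?= list(unit).
MGU = { T1 ↦ io(unit), E ↦ io(map(io(unit),io(unit))), R ↦ io(unit) }, so E ↦ io(map(io(unit),io(unit))).

io(map(io(unit),io(unit)))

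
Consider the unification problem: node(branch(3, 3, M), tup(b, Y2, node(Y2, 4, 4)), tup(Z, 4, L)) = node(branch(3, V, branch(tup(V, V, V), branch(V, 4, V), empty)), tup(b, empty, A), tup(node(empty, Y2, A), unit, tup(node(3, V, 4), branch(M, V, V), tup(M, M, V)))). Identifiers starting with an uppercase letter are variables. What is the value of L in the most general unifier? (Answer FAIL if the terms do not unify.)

Decompose node/3: branch(3, 3, M) = branch(3, V, branch(tup(V, V, V), branch(V, 4, V), empty)),  tup(b, Y2, node(Y2, 4, 4)) = tup(b, empty, A),  tup(Z, 4, L) = tup(node(empty, Y2, A), unit, tup(node(3, V, 4), branch(M, V, V), tup(M, M, V))).
Decompose branch/3: 3 = 3,  3 = V,  M = branch(tup(V, V, V), branch(V, 4, V), empty).
Delete trivial equation 3 = 3.
Bind V := 3; substituting into the 2 remaining equations that mention V gives: M = branch(tup(3, 3, 3), branch(3, 4, 3), empty),  tup(Z, 4, L) = tup(node(empty, Y2, A), unit, tup(node(3, 3, 4), branch(M, 3, 3), tup(M, M, 3))).
Bind M := branch(tup(3, 3, 3), branch(3, 4, 3), empty); substituting into the one remaining equation that mentions M gives: tup(Z, 4, L) = tup(node(empty, Y2, A), unit, tup(node(3, 3, 4), branch(branch(tup(3, 3, 3), branch(3, 4, 3), empty), 3, 3), tup(branch(tup(3, 3, 3), branch(3, 4, 3), empty), branch(tup(3, 3, 3), branch(3, 4, 3), empty), 3))).
Decompose tup/3: b = b,  Y2 = empty,  node(Y2, 4, 4) = A.
Delete trivial equation b = b.
Bind Y2 := empty; substituting into the remaining equations gives: node(empty, 4, 4) = A,  tup(Z, 4, L) = tup(node(empty, empty, A), unit, tup(node(3, 3, 4), branch(branch(tup(3, 3, 3), branch(3, 4, 3), empty), 3, 3), tup(branch(tup(3, 3, 3), branch(3, 4, 3), empty), branch(tup(3, 3, 3), branch(3, 4, 3), empty), 3))).
Bind A := node(empty, 4, 4); substituting into the remaining equation gives: tup(Z, 4, L) = tup(node(empty, empty, node(empty, 4, 4)), unit, tup(node(3, 3, 4), branch(branch(tup(3, 3, 3), branch(3, 4, 3), empty), 3, 3), tup(branch(tup(3, 3, 3), branch(3, 4, 3), empty), branch(tup(3, 3, 3), branch(3, 4, 3), empty), 3))).
Decompose tup/3: Z = node(empty, empty, node(empty, 4, 4)),  4 = unit,  L = tup(node(3, 3, 4), branch(branch(tup(3, 3, 3), branch(3, 4, 3), empty), 3, 3), tup(branch(tup(3, 3, 3), branch(3, 4, 3), empty), branch(tup(3, 3, 3), branch(3, 4, 3), empty), 3)).
Bind Z := node(empty, empty, node(empty, 4, 4)); no other remaining equation mentions Z.
Clash: constants 4 and unit differ; no unifier exists.

FAIL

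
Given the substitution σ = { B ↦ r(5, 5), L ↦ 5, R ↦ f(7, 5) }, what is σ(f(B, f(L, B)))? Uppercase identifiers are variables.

Replace each occurrence of B with r(5, 5).
Replace each occurrence of L with 5.
Result: f(r(5, 5), f(5, r(5, 5))).

f(r(5, 5), f(5, r(5, 5)))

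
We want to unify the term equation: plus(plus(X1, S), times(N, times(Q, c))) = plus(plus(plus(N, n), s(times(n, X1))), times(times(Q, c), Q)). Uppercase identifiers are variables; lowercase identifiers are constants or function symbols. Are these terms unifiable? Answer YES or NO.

NO

Decompose plus/2: plus(X1, S) = plus(plus(N, n), s(times(n, X1))),  times(N, times(Q, c)) = times(times(Q, c), Q).
Decompose plus/2: X1 = plus(N, n),  S = s(times(n, X1)).
Bind X1 := plus(N, n); substituting into the one remaining equation that mentions X1 gives: S = s(times(n, plus(N, n))).
Bind S := s(times(n, plus(N, n))); no other remaining equation mentions S.
Decompose times/2: N = times(Q, c),  times(Q, c) = Q.
Bind N := times(Q, c); no other remaining equation mentions N. Substituting into the earlier bindings gives X1 := plus(times(Q, c), n), S := s(times(n, plus(times(Q, c), n))).
Occurs check fails: Q occurs in times(Q, c); the equation Q = times(Q, c) has no finite solution.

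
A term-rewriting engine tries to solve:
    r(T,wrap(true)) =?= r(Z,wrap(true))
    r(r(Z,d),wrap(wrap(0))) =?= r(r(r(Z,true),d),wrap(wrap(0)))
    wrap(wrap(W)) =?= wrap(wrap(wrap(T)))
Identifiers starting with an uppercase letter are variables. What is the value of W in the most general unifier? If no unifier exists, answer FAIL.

Decompose r/2: T =?= Z,  wrap(true) =?= wrap(true).
Bind T := Z; substituting into the one remaining equation that mentions T gives: wrap(wrap(W)) =?= wrap(wrap(wrap(Z))).
Delete trivial equation wrap(true) =?= wrap(true).
Decompose r/2: r(Z,d) =?= r(r(Z,true),d),  wrap(wrap(0)) =?= wrap(wrap(0)).
Decompose r/2: Z =?= r(Z,true),  d =?= d.
Occurs check fails: Z occurs in r(Z,true); the equation Z =?= r(Z,true) has no finite solution.

FAIL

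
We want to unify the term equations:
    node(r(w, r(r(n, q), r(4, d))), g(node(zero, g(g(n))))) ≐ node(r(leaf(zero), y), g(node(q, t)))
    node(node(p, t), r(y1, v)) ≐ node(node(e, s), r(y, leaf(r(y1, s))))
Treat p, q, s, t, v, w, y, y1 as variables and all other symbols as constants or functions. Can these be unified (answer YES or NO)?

Decompose node/2: r(w, r(r(n, q), r(4, d))) ≐ r(leaf(zero), y),  g(node(zero, g(g(n)))) ≐ g(node(q, t)).
Decompose r/2: w ≐ leaf(zero),  r(r(n, q), r(4, d)) ≐ y.
Bind w := leaf(zero); no other remaining equation mentions w.
Bind y := r(r(n, q), r(4, d)); substituting into the one remaining equation that mentions y gives: node(node(p, t), r(y1, v)) ≐ node(node(e, s), r(r(r(n, q), r(4, d)), leaf(r(y1, s)))).
Decompose g/1: node(zero, g(g(n))) ≐ node(q, t).
Decompose node/2: zero ≐ q,  g(g(n)) ≐ t.
Bind q := zero; substituting into the one remaining equation that mentions q gives: node(node(p, t), r(y1, v)) ≐ node(node(e, s), r(r(r(n, zero), r(4, d)), leaf(r(y1, s)))). Substituting into the earlier binding gives y := r(r(n, zero), r(4, d)).
Bind t := g(g(n)); substituting into the remaining equation gives: node(node(p, g(g(n))), r(y1, v)) ≐ node(node(e, s), r(r(r(n, zero), r(4, d)), leaf(r(y1, s)))).
Decompose node/2: node(p, g(g(n))) ≐ node(e, s),  r(y1, v) ≐ r(r(r(n, zero), r(4, d)), leaf(r(y1, s))).
Decompose node/2: p ≐ e,  g(g(n)) ≐ s.
Bind p := e; no other remaining equation mentions p.
Bind s := g(g(n)); substituting into the remaining equation gives: r(y1, v) ≐ r(r(r(n, zero), r(4, d)), leaf(r(y1, g(g(n))))).
Decompose r/2: y1 ≐ r(r(n, zero), r(4, d)),  v ≐ leaf(r(y1, g(g(n)))).
Bind y1 := r(r(n, zero), r(4, d)); substituting into the remaining equation gives: v ≐ leaf(r(r(r(n, zero), r(4, d)), g(g(n)))).
Bind v := leaf(r(r(r(n, zero), r(4, d)), g(g(n)))).
No equations remain and no clash or occurs-check failure arose, so a unifier exists.

YES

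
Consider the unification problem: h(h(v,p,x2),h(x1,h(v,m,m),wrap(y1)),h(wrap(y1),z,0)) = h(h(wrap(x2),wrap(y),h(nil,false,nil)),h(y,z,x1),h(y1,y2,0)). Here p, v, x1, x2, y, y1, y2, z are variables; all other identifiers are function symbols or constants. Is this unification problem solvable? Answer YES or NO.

Decompose h/3: h(v,p,x2) = h(wrap(x2),wrap(y),h(nil,false,nil)),  h(x1,h(v,m,m),wrap(y1)) = h(y,z,x1),  h(wrap(y1),z,0) = h(y1,y2,0).
Decompose h/3: v = wrap(x2),  p = wrap(y),  x2 = h(nil,false,nil).
Bind v := wrap(x2); substituting into the one remaining equation that mentions v gives: h(x1,h(wrap(x2),m,m),wrap(y1)) = h(y,z,x1).
Bind p := wrap(y); no other remaining equation mentions p.
Bind x2 := h(nil,false,nil); substituting into the one remaining equation that mentions x2 gives: h(x1,h(wrap(h(nil,false,nil)),m,m),wrap(y1)) = h(y,z,x1). Substituting into the earlier binding gives v := wrap(h(nil,false,nil)).
Decompose h/3: x1 = y,  h(wrap(h(nil,false,nil)),m,m) = z,  wrap(y1) = x1.
Bind x1 := y; substituting into the one remaining equation that mentions x1 gives: wrap(y1) = y.
Bind z := h(wrap(h(nil,false,nil)),m,m); substituting into the one remaining equation that mentions z gives: h(wrap(y1),h(wrap(h(nil,false,nil)),m,m),0) = h(y1,y2,0).
Bind y := wrap(y1); no other remaining equation mentions y. Substituting into the earlier bindings gives p := wrap(wrap(y1)), x1 := wrap(y1).
Decompose h/3: wrap(y1) = y1,  h(wrap(h(nil,false,nil)),m,m) = y2,  0 = 0.
Occurs check fails: y1 occurs in wrap(y1); the equation y1 = wrap(y1) has no finite solution.

NO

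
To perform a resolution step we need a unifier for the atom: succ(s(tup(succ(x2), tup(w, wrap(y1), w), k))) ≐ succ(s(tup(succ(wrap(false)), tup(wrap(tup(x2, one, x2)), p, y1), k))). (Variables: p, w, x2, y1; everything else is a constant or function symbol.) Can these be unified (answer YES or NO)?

Decompose succ/1: s(tup(succ(x2), tup(w, wrap(y1), w), k)) ≐ s(tup(succ(wrap(false)), tup(wrap(tup(x2, one, x2)), p, y1), k)).
Decompose s/1: tup(succ(x2), tup(w, wrap(y1), w), k) ≐ tup(succ(wrap(false)), tup(wrap(tup(x2, one, x2)), p, y1), k).
Decompose tup/3: succ(x2) ≐ succ(wrap(false)),  tup(w, wrap(y1), w) ≐ tup(wrap(tup(x2, one, x2)), p, y1),  k ≐ k.
Decompose succ/1: x2 ≐ wrap(false).
Bind x2 := wrap(false); substituting into the one remaining equation that mentions x2 gives: tup(w, wrap(y1), w) ≐ tup(wrap(tup(wrap(false), one, wrap(false))), p, y1).
Decompose tup/3: w ≐ wrap(tup(wrap(false), one, wrap(false))),  wrap(y1) ≐ p,  w ≐ y1.
Bind w := wrap(tup(wrap(false), one, wrap(false))); substituting into the one remaining equation that mentions w gives: wrap(tup(wrap(false), one, wrap(false))) ≐ y1.
Bind p := wrap(y1); no other remaining equation mentions p.
Bind y1 := wrap(tup(wrap(false), one, wrap(false))); no other remaining equation mentions y1. Substituting into the earlier binding gives p := wrap(wrap(tup(wrap(false), one, wrap(false)))).
Delete trivial equation k ≐ k.
No equations remain and no clash or occurs-check failure arose, so a unifier exists.

YES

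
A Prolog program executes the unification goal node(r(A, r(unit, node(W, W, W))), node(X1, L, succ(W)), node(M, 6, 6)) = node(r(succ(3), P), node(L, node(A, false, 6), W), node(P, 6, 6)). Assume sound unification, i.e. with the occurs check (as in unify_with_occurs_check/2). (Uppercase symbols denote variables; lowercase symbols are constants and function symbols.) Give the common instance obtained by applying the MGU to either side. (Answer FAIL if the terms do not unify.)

Decompose node/3: r(A, r(unit, node(W, W, W))) = r(succ(3), P),  node(X1, L, succ(W)) = node(L, node(A, false, 6), W),  node(M, 6, 6) = node(P, 6, 6).
Decompose r/2: A = succ(3),  r(unit, node(W, W, W)) = P.
Bind A := succ(3); substituting into the one remaining equation that mentions A gives: node(X1, L, succ(W)) = node(L, node(succ(3), false, 6), W).
Bind P := r(unit, node(W, W, W)); substituting into the one remaining equation that mentions P gives: node(M, 6, 6) = node(r(unit, node(W, W, W)), 6, 6).
Decompose node/3: X1 = L,  L = node(succ(3), false, 6),  succ(W) = W.
Bind X1 := L; no other remaining equation mentions X1.
Bind L := node(succ(3), false, 6); no other remaining equation mentions L. Substituting into the earlier binding gives X1 := node(succ(3), false, 6).
Occurs check fails: W occurs in succ(W); the equation W = succ(W) has no finite solution.

FAIL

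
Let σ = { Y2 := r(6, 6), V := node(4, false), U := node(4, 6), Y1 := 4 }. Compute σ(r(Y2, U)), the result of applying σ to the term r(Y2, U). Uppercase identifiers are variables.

r(r(6, 6), node(4, 6))

Replace each occurrence of Y2 with r(6, 6).
Replace each occurrence of U with node(4, 6).
Result: r(r(6, 6), node(4, 6)).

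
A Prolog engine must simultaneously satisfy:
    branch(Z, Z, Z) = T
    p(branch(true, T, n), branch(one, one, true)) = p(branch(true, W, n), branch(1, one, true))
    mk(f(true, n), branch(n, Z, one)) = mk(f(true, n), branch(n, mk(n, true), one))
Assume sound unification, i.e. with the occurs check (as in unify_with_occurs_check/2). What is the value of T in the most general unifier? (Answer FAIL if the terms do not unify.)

Bind T := branch(Z, Z, Z); substituting into the one remaining equation that mentions T gives: p(branch(true, branch(Z, Z, Z), n), branch(one, one, true)) = p(branch(true, W, n), branch(1, one, true)).
Decompose p/2: branch(true, branch(Z, Z, Z), n) = branch(true, W, n),  branch(one, one, true) = branch(1, one, true).
Decompose branch/3: true = true,  branch(Z, Z, Z) = W,  n = n.
Delete trivial equation true = true.
Bind W := branch(Z, Z, Z); no other remaining equation mentions W.
Delete trivial equation n = n.
Decompose branch/3: one = 1,  one = one,  true = true.
Clash: constants one and 1 differ; no unifier exists.

FAIL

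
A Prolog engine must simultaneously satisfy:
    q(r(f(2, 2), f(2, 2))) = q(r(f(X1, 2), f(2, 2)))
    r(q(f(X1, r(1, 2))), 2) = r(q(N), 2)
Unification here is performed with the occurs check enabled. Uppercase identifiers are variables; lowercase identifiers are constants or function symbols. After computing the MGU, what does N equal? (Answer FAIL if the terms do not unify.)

f(2, r(1, 2))

Decompose q/1: r(f(2, 2), f(2, 2)) = r(f(X1, 2), f(2, 2)).
Decompose r/2: f(2, 2) = f(X1, 2),  f(2, 2) = f(2, 2).
Decompose f/2: 2 = X1,  2 = 2.
Bind X1 := 2; substituting into the one remaining equation that mentions X1 gives: r(q(f(2, r(1, 2))), 2) = r(q(N), 2).
Delete trivial equation 2 = 2.
Delete trivial equation f(2, 2) = f(2, 2).
Decompose r/2: q(f(2, r(1, 2))) = q(N),  2 = 2.
Decompose q/1: f(2, r(1, 2)) = N.
Bind N := f(2, r(1, 2)); no other remaining equation mentions N.
Delete trivial equation 2 = 2.
MGU = { X1 ↦ 2, N ↦ f(2, r(1, 2)) }, so N ↦ f(2, r(1, 2)).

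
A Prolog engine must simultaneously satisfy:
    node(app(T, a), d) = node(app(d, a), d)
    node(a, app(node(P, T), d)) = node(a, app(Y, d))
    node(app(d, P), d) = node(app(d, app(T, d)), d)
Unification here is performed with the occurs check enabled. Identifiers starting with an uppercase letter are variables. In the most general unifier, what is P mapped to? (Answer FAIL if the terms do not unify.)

Decompose node/2: app(T, a) = app(d, a),  d = d.
Decompose app/2: T = d,  a = a.
Bind T := d; substituting into the 2 remaining equations that mention T gives: node(a, app(node(P, d), d)) = node(a, app(Y, d)),  node(app(d, P), d) = node(app(d, app(d, d)), d).
Delete trivial equation a = a.
Delete trivial equation d = d.
Decompose node/2: a = a,  app(node(P, d), d) = app(Y, d).
Delete trivial equation a = a.
Decompose app/2: node(P, d) = Y,  d = d.
Bind Y := node(P, d); no other remaining equation mentions Y.
Delete trivial equation d = d.
Decompose node/2: app(d, P) = app(d, app(d, d)),  d = d.
Decompose app/2: d = d,  P = app(d, d).
Delete trivial equation d = d.
Bind P := app(d, d); no other remaining equation mentions P. Substituting into the earlier binding gives Y := node(app(d, d), d).
Delete trivial equation d = d.
MGU = { T ↦ d, Y ↦ node(app(d, d), d), P ↦ app(d, d) }, so P ↦ app(d, d).

app(d, d)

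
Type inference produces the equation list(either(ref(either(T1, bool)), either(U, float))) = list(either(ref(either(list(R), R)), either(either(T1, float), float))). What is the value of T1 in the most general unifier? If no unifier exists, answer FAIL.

list(bool)

Decompose list/1: either(ref(either(T1, bool)), either(U, float)) = either(ref(either(list(R), R)), either(either(T1, float), float)).
Decompose either/2: ref(either(T1, bool)) = ref(either(list(R), R)),  either(U, float) = either(either(T1, float), float).
Decompose ref/1: either(T1, bool) = either(list(R), R).
Decompose either/2: T1 = list(R),  bool = R.
Bind T1 := list(R); substituting into the one remaining equation that mentions T1 gives: either(U, float) = either(either(list(R), float), float).
Bind R := bool; substituting into the remaining equation gives: either(U, float) = either(either(list(bool), float), float). Substituting into the earlier binding gives T1 := list(bool).
Decompose either/2: U = either(list(bool), float),  float = float.
Bind U := either(list(bool), float); no other remaining equation mentions U.
Delete trivial equation float = float.
MGU = { T1 -> list(bool), R -> bool, U -> either(list(bool), float) }, so T1 -> list(bool).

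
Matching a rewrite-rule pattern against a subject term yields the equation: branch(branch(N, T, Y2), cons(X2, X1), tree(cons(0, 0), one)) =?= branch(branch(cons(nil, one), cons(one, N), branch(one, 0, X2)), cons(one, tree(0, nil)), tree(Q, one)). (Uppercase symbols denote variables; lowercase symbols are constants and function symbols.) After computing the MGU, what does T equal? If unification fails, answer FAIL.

cons(one, cons(nil, one))

Decompose branch/3: branch(N, T, Y2) =?= branch(cons(nil, one), cons(one, N), branch(one, 0, X2)),  cons(X2, X1) =?= cons(one, tree(0, nil)),  tree(cons(0, 0), one) =?= tree(Q, one).
Decompose branch/3: N =?= cons(nil, one),  T =?= cons(one, N),  Y2 =?= branch(one, 0, X2).
Bind N := cons(nil, one); substituting into the one remaining equation that mentions N gives: T =?= cons(one, cons(nil, one)).
Bind T := cons(one, cons(nil, one)); no other remaining equation mentions T.
Bind Y2 := branch(one, 0, X2); no other remaining equation mentions Y2.
Decompose cons/2: X2 =?= one,  X1 =?= tree(0, nil).
Bind X2 := one; no other remaining equation mentions X2. Substituting into the earlier binding gives Y2 := branch(one, 0, one).
Bind X1 := tree(0, nil); no other remaining equation mentions X1.
Decompose tree/2: cons(0, 0) =?= Q,  one =?= one.
Bind Q := cons(0, 0); no other remaining equation mentions Q.
Delete trivial equation one =?= one.
MGU = { N -> cons(nil, one), T -> cons(one, cons(nil, one)), Y2 -> branch(one, 0, one), X2 -> one, X1 -> tree(0, nil), Q -> cons(0, 0) }, so T -> cons(one, cons(nil, one)).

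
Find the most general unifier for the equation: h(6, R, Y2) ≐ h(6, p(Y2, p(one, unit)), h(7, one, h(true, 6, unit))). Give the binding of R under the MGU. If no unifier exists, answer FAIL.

Decompose h/3: 6 ≐ 6,  R ≐ p(Y2, p(one, unit)),  Y2 ≐ h(7, one, h(true, 6, unit)).
Delete trivial equation 6 ≐ 6.
Bind R := p(Y2, p(one, unit)); no other remaining equation mentions R.
Bind Y2 := h(7, one, h(true, 6, unit)). Substituting into the earlier binding gives R := p(h(7, one, h(true, 6, unit)), p(one, unit)).
MGU = { R ↦ p(h(7, one, h(true, 6, unit)), p(one, unit)), Y2 ↦ h(7, one, h(true, 6, unit)) }, so R ↦ p(h(7, one, h(true, 6, unit)), p(one, unit)).

p(h(7, one, h(true, 6, unit)), p(one, unit))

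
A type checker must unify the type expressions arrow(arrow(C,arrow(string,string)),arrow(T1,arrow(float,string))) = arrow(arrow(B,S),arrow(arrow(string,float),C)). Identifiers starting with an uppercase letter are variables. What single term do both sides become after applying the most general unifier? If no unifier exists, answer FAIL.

Decompose arrow/2: arrow(C,arrow(string,string)) = arrow(B,S),  arrow(T1,arrow(float,string)) = arrow(arrow(string,float),C).
Decompose arrow/2: C = B,  arrow(string,string) = S.
Bind C := B; substituting into the one remaining equation that mentions C gives: arrow(T1,arrow(float,string)) = arrow(arrow(string,float),B).
Bind S := arrow(string,string); no other remaining equation mentions S.
Decompose arrow/2: T1 = arrow(string,float),  arrow(float,string) = B.
Bind T1 := arrow(string,float); no other remaining equation mentions T1.
Bind B := arrow(float,string). Substituting into the earlier binding gives C := arrow(float,string).
Applying the MGU to either side gives arrow(arrow(arrow(float,string),arrow(string,string)),arrow(arrow(string,float),arrow(float,string))).

arrow(arrow(arrow(float,string),arrow(string,string)),arrow(arrow(string,float),arrow(float,string)))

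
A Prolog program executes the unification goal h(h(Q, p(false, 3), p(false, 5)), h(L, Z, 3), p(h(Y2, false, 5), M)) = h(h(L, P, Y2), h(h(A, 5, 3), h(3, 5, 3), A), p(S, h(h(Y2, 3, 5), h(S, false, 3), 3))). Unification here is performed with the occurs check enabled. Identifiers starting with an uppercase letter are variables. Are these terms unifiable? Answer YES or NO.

Decompose h/3: h(Q, p(false, 3), p(false, 5)) = h(L, P, Y2),  h(L, Z, 3) = h(h(A, 5, 3), h(3, 5, 3), A),  p(h(Y2, false, 5), M) = p(S, h(h(Y2, 3, 5), h(S, false, 3), 3)).
Decompose h/3: Q = L,  p(false, 3) = P,  p(false, 5) = Y2.
Bind Q := L; no other remaining equation mentions Q.
Bind P := p(false, 3); no other remaining equation mentions P.
Bind Y2 := p(false, 5); substituting into the one remaining equation that mentions Y2 gives: p(h(p(false, 5), false, 5), M) = p(S, h(h(p(false, 5), 3, 5), h(S, false, 3), 3)).
Decompose h/3: L = h(A, 5, 3),  Z = h(3, 5, 3),  3 = A.
Bind L := h(A, 5, 3); no other remaining equation mentions L. Substituting into the earlier binding gives Q := h(A, 5, 3).
Bind Z := h(3, 5, 3); no other remaining equation mentions Z.
Bind A := 3; no other remaining equation mentions A. Substituting into the earlier bindings gives Q := h(3, 5, 3), L := h(3, 5, 3).
Decompose p/2: h(p(false, 5), false, 5) = S,  M = h(h(p(false, 5), 3, 5), h(S, false, 3), 3).
Bind S := h(p(false, 5), false, 5); substituting into the remaining equation gives: M = h(h(p(false, 5), 3, 5), h(h(p(false, 5), false, 5), false, 3), 3).
Bind M := h(h(p(false, 5), 3, 5), h(h(p(false, 5), false, 5), false, 3), 3).
No equations remain and no clash or occurs-check failure arose, so a unifier exists.

YES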